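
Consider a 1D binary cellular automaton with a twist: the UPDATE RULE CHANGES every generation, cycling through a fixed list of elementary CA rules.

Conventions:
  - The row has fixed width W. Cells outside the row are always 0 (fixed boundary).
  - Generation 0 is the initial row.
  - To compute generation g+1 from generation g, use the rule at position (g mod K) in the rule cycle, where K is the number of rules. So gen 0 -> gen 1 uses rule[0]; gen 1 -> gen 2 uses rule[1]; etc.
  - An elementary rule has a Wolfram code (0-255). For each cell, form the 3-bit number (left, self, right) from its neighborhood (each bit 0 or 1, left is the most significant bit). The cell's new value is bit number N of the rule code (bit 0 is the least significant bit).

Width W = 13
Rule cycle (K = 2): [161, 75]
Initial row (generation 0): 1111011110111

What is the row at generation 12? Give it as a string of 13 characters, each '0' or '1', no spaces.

Answer: 1110000000111

Derivation:
Gen 0: 1111011110111
Gen 1 (rule 161): 0110101101010
Gen 2 (rule 75): 1110001100000
Gen 3 (rule 161): 0100100001111
Gen 4 (rule 75): 1001001111001
Gen 5 (rule 161): 0000000110000
Gen 6 (rule 75): 1111111110111
Gen 7 (rule 161): 0111111101010
Gen 8 (rule 75): 1100000100000
Gen 9 (rule 161): 0001110001111
Gen 10 (rule 75): 1111010111001
Gen 11 (rule 161): 0110101010000
Gen 12 (rule 75): 1110000000111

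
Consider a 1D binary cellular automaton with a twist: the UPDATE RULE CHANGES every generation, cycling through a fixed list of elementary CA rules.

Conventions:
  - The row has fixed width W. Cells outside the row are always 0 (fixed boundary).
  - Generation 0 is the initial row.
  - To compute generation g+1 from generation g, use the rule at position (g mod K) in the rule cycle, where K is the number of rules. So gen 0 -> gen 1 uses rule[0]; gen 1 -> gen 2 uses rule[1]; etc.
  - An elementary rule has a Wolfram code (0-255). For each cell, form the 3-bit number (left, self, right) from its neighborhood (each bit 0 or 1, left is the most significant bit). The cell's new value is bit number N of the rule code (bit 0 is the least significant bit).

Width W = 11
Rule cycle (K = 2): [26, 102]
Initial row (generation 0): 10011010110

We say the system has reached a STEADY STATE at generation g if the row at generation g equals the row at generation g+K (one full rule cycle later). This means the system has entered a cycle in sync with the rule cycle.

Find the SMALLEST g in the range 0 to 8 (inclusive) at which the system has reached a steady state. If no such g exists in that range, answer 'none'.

Answer: none

Derivation:
Gen 0: 10011010110
Gen 1 (rule 26): 01110000101
Gen 2 (rule 102): 10010001111
Gen 3 (rule 26): 01101011000
Gen 4 (rule 102): 10111101000
Gen 5 (rule 26): 00100000100
Gen 6 (rule 102): 01100001100
Gen 7 (rule 26): 11010011010
Gen 8 (rule 102): 01110101110
Gen 9 (rule 26): 11000001001
Gen 10 (rule 102): 01000011011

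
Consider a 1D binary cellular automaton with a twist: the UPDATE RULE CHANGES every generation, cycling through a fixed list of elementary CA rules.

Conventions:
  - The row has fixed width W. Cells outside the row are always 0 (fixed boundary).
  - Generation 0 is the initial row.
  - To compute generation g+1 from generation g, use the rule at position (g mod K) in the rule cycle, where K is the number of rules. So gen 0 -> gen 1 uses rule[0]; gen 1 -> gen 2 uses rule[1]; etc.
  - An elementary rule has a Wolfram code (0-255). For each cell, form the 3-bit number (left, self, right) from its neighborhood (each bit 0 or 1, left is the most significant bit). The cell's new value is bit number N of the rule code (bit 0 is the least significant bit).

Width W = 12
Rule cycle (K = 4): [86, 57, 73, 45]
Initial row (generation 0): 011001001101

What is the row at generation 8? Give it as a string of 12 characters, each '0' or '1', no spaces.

Answer: 111111101011

Derivation:
Gen 0: 011001001101
Gen 1 (rule 86): 101111110101
Gen 2 (rule 57): 011000001010
Gen 3 (rule 73): 011011100000
Gen 4 (rule 45): 010110001111
Gen 5 (rule 86): 110011010001
Gen 6 (rule 57): 101010101100
Gen 7 (rule 73): 000000001101
Gen 8 (rule 45): 111111101011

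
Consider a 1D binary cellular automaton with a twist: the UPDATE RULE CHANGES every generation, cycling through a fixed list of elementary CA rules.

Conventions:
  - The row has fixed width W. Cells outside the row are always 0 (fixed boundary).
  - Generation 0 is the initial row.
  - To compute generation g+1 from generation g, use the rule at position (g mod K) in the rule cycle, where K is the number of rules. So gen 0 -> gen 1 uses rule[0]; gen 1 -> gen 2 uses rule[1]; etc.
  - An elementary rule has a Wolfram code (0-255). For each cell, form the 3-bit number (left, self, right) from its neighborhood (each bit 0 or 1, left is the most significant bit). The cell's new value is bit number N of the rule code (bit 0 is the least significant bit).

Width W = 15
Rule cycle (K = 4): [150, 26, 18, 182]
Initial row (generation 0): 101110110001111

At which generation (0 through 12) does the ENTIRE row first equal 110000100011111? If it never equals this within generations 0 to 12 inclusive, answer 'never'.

Answer: never

Derivation:
Gen 0: 101110110001111
Gen 1 (rule 150): 100100001010110
Gen 2 (rule 26): 011010010000101
Gen 3 (rule 18): 100001101001000
Gen 4 (rule 182): 110010011111100
Gen 5 (rule 150): 001111101111010
Gen 6 (rule 26): 011000001000001
Gen 7 (rule 18): 100100010100010
Gen 8 (rule 182): 111110111110111
Gen 9 (rule 150): 011100011100010
Gen 10 (rule 26): 110010110010101
Gen 11 (rule 18): 001100001100000
Gen 12 (rule 182): 010010010010000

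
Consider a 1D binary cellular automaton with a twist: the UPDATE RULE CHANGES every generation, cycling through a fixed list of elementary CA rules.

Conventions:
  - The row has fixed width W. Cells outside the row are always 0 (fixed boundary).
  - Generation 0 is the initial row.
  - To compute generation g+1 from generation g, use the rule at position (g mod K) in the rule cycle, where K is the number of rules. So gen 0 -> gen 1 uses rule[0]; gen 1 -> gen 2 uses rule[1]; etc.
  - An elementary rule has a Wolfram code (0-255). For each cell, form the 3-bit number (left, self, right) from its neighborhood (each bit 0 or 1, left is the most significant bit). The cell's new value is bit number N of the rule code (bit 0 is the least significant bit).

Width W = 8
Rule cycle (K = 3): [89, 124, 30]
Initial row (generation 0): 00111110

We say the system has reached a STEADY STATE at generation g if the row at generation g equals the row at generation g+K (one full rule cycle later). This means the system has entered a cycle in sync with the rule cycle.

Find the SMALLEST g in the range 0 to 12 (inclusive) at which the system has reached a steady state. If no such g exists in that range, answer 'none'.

Gen 0: 00111110
Gen 1 (rule 89): 10100011
Gen 2 (rule 124): 11110011
Gen 3 (rule 30): 10001110
Gen 4 (rule 89): 01101011
Gen 5 (rule 124): 01111111
Gen 6 (rule 30): 11000000
Gen 7 (rule 89): 11111111
Gen 8 (rule 124): 10000001
Gen 9 (rule 30): 11000011
Gen 10 (rule 89): 11111011
Gen 11 (rule 124): 10001111
Gen 12 (rule 30): 11011000
Gen 13 (rule 89): 11011111
Gen 14 (rule 124): 11110001
Gen 15 (rule 30): 10001011

Answer: none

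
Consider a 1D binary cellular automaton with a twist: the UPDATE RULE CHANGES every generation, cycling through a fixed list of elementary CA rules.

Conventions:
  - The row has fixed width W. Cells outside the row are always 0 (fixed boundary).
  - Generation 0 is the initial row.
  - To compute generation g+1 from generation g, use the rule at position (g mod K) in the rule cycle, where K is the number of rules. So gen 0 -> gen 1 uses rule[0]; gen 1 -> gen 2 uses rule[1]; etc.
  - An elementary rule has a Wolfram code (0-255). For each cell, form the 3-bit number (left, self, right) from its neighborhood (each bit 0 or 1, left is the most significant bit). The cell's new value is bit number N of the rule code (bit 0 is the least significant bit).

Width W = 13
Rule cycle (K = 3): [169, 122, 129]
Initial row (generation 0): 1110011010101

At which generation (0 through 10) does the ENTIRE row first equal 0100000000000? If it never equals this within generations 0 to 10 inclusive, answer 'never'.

Gen 0: 1110011010101
Gen 1 (rule 169): 1100010101010
Gen 2 (rule 122): 1110101010101
Gen 3 (rule 129): 0100000000000
Gen 4 (rule 169): 0001111111111
Gen 5 (rule 122): 0011000000001
Gen 6 (rule 129): 1000011111100
Gen 7 (rule 169): 0011011111001
Gen 8 (rule 122): 0111110001110
Gen 9 (rule 129): 0011100100100
Gen 10 (rule 169): 1011000000001

Answer: 3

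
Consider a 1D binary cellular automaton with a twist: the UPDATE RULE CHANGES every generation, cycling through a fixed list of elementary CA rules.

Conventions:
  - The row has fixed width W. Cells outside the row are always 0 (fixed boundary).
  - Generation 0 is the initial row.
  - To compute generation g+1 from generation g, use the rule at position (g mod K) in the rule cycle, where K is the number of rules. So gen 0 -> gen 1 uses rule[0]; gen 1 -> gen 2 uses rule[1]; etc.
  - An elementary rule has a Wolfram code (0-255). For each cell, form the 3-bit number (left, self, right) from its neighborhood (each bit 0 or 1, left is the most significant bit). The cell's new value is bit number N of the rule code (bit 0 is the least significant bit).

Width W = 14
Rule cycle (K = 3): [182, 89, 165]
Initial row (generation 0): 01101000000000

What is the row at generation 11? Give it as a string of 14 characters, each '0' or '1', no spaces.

Gen 0: 01101000000000
Gen 1 (rule 182): 10011100000000
Gen 2 (rule 89): 01010111111111
Gen 3 (rule 165): 01111011111110
Gen 4 (rule 182): 10110101111101
Gen 5 (rule 89): 00110001000100
Gen 6 (rule 165): 10000101010101
Gen 7 (rule 182): 11001111111111
Gen 8 (rule 89): 11101000000001
Gen 9 (rule 165): 01011011111101
Gen 10 (rule 182): 11100101111011
Gen 11 (rule 89): 10110001001011

Answer: 10110001001011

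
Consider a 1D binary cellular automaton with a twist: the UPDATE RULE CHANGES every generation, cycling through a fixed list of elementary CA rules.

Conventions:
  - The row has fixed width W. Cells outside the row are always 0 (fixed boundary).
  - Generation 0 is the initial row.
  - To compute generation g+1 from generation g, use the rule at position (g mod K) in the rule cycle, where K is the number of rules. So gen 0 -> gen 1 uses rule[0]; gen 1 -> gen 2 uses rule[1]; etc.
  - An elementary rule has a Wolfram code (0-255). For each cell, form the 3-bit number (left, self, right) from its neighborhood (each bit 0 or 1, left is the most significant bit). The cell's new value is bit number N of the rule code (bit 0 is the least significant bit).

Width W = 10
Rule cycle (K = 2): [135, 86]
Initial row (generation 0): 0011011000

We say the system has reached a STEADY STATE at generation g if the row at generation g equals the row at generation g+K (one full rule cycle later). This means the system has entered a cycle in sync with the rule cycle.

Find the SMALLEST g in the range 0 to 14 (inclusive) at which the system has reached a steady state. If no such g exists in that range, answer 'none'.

Gen 0: 0011011000
Gen 1 (rule 135): 1100000011
Gen 2 (rule 86): 0110000101
Gen 3 (rule 135): 1000111101
Gen 4 (rule 86): 1101000101
Gen 5 (rule 135): 0001011101
Gen 6 (rule 86): 0011000101
Gen 7 (rule 135): 1100011101
Gen 8 (rule 86): 0110100101
Gen 9 (rule 135): 1000101101
Gen 10 (rule 86): 1101100101
Gen 11 (rule 135): 0000001101
Gen 12 (rule 86): 0000010101
Gen 13 (rule 135): 1111110101
Gen 14 (rule 86): 0000010101
Gen 15 (rule 135): 1111110101
Gen 16 (rule 86): 0000010101

Answer: 12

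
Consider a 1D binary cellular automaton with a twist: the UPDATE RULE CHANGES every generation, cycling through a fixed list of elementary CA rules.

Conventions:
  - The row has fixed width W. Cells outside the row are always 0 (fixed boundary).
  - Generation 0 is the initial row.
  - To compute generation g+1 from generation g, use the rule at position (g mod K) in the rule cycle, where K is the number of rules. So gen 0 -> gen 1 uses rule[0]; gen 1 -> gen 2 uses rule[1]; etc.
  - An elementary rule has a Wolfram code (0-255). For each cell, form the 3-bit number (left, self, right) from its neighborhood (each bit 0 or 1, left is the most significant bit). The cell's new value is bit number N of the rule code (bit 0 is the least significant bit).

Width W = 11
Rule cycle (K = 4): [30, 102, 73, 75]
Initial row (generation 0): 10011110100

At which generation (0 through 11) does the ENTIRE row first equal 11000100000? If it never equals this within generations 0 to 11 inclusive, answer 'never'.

Answer: 3

Derivation:
Gen 0: 10011110100
Gen 1 (rule 30): 11110000110
Gen 2 (rule 102): 00010001010
Gen 3 (rule 73): 11000100000
Gen 4 (rule 75): 11011001111
Gen 5 (rule 30): 10010111000
Gen 6 (rule 102): 10111001000
Gen 7 (rule 73): 00101000011
Gen 8 (rule 75): 11000011111
Gen 9 (rule 30): 10100110000
Gen 10 (rule 102): 11101010000
Gen 11 (rule 73): 10100000111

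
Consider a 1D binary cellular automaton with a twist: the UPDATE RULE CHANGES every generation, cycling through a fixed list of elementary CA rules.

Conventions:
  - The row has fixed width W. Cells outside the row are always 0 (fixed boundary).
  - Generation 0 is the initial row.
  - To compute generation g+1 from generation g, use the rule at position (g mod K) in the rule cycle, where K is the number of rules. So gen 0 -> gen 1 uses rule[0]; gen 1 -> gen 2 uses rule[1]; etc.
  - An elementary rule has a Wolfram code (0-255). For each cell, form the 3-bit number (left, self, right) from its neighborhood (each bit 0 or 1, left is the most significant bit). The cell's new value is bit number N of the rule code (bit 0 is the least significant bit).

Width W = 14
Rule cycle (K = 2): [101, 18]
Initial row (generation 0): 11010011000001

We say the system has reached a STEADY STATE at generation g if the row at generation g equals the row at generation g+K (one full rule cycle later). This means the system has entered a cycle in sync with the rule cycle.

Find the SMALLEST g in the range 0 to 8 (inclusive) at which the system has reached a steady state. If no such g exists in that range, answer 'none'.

Answer: 4

Derivation:
Gen 0: 11010011000001
Gen 1 (rule 101): 01110001011101
Gen 2 (rule 18): 10001010000000
Gen 3 (rule 101): 10101110111111
Gen 4 (rule 18): 00000000000000
Gen 5 (rule 101): 11111111111111
Gen 6 (rule 18): 00000000000000
Gen 7 (rule 101): 11111111111111
Gen 8 (rule 18): 00000000000000
Gen 9 (rule 101): 11111111111111
Gen 10 (rule 18): 00000000000000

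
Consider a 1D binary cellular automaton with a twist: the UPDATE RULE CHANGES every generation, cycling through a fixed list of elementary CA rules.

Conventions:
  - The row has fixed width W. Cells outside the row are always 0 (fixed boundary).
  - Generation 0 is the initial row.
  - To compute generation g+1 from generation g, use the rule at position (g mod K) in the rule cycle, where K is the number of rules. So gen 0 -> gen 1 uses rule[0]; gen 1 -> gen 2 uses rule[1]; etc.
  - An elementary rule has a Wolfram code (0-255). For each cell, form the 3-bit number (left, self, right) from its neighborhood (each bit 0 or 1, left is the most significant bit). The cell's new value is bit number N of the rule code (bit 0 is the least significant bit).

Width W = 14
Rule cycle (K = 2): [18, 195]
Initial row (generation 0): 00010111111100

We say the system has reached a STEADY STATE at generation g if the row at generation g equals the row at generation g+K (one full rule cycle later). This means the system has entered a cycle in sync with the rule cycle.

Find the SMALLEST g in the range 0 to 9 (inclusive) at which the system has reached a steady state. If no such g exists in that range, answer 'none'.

Gen 0: 00010111111100
Gen 1 (rule 18): 00100000000010
Gen 2 (rule 195): 11001111111100
Gen 3 (rule 18): 00110000000010
Gen 4 (rule 195): 11010111111100
Gen 5 (rule 18): 00000000000010
Gen 6 (rule 195): 11111111111100
Gen 7 (rule 18): 00000000000010
Gen 8 (rule 195): 11111111111100
Gen 9 (rule 18): 00000000000010
Gen 10 (rule 195): 11111111111100
Gen 11 (rule 18): 00000000000010

Answer: 5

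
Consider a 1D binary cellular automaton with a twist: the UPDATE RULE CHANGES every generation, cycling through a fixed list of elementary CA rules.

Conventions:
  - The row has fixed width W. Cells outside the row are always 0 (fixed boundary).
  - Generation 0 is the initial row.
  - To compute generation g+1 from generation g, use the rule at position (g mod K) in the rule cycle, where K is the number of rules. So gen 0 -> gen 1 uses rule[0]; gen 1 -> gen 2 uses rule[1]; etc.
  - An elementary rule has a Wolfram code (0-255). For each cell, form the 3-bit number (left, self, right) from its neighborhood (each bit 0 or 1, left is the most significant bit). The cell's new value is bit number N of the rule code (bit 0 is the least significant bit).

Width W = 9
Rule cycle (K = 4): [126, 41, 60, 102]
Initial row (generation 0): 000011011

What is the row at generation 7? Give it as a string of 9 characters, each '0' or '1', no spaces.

Gen 0: 000011011
Gen 1 (rule 126): 000111111
Gen 2 (rule 41): 110100000
Gen 3 (rule 60): 101110000
Gen 4 (rule 102): 110010000
Gen 5 (rule 126): 111111000
Gen 6 (rule 41): 100000011
Gen 7 (rule 60): 110000010

Answer: 110000010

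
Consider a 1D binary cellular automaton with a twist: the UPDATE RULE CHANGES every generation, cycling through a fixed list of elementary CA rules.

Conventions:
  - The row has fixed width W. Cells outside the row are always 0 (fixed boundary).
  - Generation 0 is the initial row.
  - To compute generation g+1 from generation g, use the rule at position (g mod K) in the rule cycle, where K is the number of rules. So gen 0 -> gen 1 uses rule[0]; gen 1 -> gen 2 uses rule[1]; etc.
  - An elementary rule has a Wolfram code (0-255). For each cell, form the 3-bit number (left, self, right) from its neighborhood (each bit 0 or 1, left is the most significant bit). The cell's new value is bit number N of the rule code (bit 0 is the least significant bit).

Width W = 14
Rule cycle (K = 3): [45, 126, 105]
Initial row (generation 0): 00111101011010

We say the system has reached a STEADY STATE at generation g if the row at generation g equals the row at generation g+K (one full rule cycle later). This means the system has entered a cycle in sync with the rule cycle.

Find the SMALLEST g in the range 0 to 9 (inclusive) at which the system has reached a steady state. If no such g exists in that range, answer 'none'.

Gen 0: 00111101011010
Gen 1 (rule 45): 10100011110110
Gen 2 (rule 126): 11110110011111
Gen 3 (rule 105): 10011110010001
Gen 4 (rule 45): 10010000010101
Gen 5 (rule 126): 11111000111111
Gen 6 (rule 105): 10001010100001
Gen 7 (rule 45): 10101111101101
Gen 8 (rule 126): 11111000111111
Gen 9 (rule 105): 10001010100001
Gen 10 (rule 45): 10101111101101
Gen 11 (rule 126): 11111000111111
Gen 12 (rule 105): 10001010100001

Answer: 5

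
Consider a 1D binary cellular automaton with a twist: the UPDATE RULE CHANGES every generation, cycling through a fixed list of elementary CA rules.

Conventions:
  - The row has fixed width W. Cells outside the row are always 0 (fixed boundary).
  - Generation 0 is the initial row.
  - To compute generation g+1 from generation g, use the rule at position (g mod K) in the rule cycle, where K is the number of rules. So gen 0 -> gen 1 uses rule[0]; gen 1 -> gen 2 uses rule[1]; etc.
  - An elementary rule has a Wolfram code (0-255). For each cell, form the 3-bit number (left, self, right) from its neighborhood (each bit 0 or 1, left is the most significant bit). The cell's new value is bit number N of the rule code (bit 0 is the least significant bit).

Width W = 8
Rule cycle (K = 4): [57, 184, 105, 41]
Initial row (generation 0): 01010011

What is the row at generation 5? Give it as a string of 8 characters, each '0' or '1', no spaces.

Answer: 01110011

Derivation:
Gen 0: 01010011
Gen 1 (rule 57): 00101010
Gen 2 (rule 184): 00010101
Gen 3 (rule 105): 11001010
Gen 4 (rule 41): 10000100
Gen 5 (rule 57): 01110011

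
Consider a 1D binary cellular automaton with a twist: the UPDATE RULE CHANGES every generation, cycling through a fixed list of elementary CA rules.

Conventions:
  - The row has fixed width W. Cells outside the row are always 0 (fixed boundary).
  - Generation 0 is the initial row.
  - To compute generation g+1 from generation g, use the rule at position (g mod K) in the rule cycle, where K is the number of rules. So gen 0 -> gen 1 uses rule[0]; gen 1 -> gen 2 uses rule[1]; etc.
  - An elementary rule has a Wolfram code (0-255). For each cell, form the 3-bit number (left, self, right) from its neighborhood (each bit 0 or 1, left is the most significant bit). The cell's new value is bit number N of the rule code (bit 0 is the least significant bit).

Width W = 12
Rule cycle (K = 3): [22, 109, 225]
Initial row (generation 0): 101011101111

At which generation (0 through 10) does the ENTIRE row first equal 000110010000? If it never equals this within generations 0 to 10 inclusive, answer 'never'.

Answer: never

Derivation:
Gen 0: 101011101111
Gen 1 (rule 22): 101000000000
Gen 2 (rule 109): 111011111111
Gen 3 (rule 225): 011101111111
Gen 4 (rule 22): 100000000000
Gen 5 (rule 109): 101111111111
Gen 6 (rule 225): 010111111111
Gen 7 (rule 22): 110000000000
Gen 8 (rule 109): 110111111111
Gen 9 (rule 225): 011011111111
Gen 10 (rule 22): 100000000000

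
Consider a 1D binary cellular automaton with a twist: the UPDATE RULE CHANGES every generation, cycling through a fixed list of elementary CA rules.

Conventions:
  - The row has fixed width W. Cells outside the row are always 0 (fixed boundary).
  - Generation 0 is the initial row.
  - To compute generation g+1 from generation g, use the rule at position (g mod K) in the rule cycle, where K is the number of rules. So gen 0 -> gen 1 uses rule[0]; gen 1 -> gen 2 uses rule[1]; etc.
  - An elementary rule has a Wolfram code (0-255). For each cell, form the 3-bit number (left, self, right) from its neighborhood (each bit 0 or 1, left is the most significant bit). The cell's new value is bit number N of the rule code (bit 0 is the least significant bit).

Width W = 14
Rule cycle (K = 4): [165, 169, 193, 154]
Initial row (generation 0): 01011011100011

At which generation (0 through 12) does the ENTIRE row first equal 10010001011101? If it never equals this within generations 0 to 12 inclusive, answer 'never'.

Answer: never

Derivation:
Gen 0: 01011011100011
Gen 1 (rule 165): 01100101001000
Gen 2 (rule 169): 01000010000011
Gen 3 (rule 193): 00011000111001
Gen 4 (rule 154): 00110101110110
Gen 5 (rule 165): 10001110101000
Gen 6 (rule 169): 00101101010011
Gen 7 (rule 193): 10000100000001
Gen 8 (rule 154): 01001010000010
Gen 9 (rule 165): 01001110111010
Gen 10 (rule 169): 00001101110100
Gen 11 (rule 193): 11100100110001
Gen 12 (rule 154): 11011011101010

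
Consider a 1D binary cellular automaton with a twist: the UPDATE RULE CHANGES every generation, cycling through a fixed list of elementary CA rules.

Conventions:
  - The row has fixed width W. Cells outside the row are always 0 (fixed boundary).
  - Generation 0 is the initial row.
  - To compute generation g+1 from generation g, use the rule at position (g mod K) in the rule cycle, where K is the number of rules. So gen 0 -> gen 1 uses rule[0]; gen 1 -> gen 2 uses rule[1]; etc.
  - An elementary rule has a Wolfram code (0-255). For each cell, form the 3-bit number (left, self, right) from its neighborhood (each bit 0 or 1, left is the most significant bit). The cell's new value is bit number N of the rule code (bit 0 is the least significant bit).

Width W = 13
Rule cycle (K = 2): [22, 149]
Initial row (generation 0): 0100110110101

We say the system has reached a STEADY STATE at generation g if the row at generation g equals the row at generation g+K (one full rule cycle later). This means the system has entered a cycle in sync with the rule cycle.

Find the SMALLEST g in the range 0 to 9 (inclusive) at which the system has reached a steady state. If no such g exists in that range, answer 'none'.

Gen 0: 0100110110101
Gen 1 (rule 22): 1111000000101
Gen 2 (rule 149): 0110111110101
Gen 3 (rule 22): 1000000000101
Gen 4 (rule 149): 1111111110101
Gen 5 (rule 22): 0000000000101
Gen 6 (rule 149): 1111111110101
Gen 7 (rule 22): 0000000000101
Gen 8 (rule 149): 1111111110101
Gen 9 (rule 22): 0000000000101
Gen 10 (rule 149): 1111111110101
Gen 11 (rule 22): 0000000000101

Answer: 4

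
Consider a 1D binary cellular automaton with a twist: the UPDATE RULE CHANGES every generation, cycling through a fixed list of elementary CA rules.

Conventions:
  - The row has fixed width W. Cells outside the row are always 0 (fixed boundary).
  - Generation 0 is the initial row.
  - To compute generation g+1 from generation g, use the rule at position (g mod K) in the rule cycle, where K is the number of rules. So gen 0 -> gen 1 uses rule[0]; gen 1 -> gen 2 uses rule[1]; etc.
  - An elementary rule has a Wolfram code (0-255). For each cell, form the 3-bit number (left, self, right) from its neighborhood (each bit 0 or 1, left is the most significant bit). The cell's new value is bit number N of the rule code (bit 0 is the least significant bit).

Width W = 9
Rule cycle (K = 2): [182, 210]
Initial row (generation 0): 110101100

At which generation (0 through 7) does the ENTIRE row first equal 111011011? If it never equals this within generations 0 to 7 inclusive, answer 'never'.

Answer: 3

Derivation:
Gen 0: 110101100
Gen 1 (rule 182): 001110010
Gen 2 (rule 210): 010111101
Gen 3 (rule 182): 111011011
Gen 4 (rule 210): 011001001
Gen 5 (rule 182): 100111111
Gen 6 (rule 210): 011011111
Gen 7 (rule 182): 100101110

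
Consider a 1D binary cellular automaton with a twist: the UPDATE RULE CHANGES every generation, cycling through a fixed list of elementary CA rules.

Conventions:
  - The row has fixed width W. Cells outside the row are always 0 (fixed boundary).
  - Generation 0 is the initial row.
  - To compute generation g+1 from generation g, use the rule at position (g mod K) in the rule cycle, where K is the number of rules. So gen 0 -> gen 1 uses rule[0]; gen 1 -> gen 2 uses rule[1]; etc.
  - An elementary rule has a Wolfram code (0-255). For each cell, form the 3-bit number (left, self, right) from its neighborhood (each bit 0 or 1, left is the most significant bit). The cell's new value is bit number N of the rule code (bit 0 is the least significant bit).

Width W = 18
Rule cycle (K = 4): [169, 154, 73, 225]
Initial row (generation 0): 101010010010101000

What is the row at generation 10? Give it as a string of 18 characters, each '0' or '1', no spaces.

Gen 0: 101010010010101000
Gen 1 (rule 169): 010100000001010011
Gen 2 (rule 154): 100010000010001110
Gen 3 (rule 73): 001000111000101010
Gen 4 (rule 225): 100010011010010100
Gen 5 (rule 169): 001000010100001001
Gen 6 (rule 154): 010100100010010110
Gen 7 (rule 73): 000000001000000110
Gen 8 (rule 225): 111111100011110010
Gen 9 (rule 169): 111111001011100000
Gen 10 (rule 154): 111110110011010000

Answer: 111110110011010000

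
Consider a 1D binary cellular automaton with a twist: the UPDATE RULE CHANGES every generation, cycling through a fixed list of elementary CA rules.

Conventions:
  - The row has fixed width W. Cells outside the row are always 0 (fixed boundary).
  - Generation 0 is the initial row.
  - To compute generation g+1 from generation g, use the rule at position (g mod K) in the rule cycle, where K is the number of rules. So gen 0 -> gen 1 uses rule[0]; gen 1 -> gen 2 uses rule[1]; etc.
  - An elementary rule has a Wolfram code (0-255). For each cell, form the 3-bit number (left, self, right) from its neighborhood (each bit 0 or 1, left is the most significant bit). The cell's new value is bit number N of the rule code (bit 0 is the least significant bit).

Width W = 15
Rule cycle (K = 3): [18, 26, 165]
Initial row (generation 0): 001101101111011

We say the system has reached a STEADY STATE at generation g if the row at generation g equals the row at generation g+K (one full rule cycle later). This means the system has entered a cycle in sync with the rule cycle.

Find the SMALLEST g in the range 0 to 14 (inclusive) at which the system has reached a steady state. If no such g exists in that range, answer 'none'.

Gen 0: 001101101111011
Gen 1 (rule 18): 010000000000000
Gen 2 (rule 26): 101000000000000
Gen 3 (rule 165): 111011111111111
Gen 4 (rule 18): 000000000000000
Gen 5 (rule 26): 000000000000000
Gen 6 (rule 165): 111111111111111
Gen 7 (rule 18): 000000000000000
Gen 8 (rule 26): 000000000000000
Gen 9 (rule 165): 111111111111111
Gen 10 (rule 18): 000000000000000
Gen 11 (rule 26): 000000000000000
Gen 12 (rule 165): 111111111111111
Gen 13 (rule 18): 000000000000000
Gen 14 (rule 26): 000000000000000
Gen 15 (rule 165): 111111111111111
Gen 16 (rule 18): 000000000000000
Gen 17 (rule 26): 000000000000000

Answer: 4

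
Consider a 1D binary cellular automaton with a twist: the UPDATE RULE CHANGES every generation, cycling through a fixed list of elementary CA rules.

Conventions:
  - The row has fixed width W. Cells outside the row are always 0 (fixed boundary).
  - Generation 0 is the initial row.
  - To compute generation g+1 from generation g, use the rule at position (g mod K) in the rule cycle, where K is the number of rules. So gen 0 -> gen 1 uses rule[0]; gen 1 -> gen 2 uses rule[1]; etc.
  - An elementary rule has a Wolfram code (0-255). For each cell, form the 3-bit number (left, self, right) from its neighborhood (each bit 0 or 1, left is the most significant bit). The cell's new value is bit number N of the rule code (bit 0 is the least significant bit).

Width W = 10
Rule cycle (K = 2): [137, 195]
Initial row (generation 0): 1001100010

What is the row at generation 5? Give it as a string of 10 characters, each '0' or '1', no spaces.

Gen 0: 1001100010
Gen 1 (rule 137): 0001001000
Gen 2 (rule 195): 1110010011
Gen 3 (rule 137): 1100000010
Gen 4 (rule 195): 0101111100
Gen 5 (rule 137): 0001111001

Answer: 0001111001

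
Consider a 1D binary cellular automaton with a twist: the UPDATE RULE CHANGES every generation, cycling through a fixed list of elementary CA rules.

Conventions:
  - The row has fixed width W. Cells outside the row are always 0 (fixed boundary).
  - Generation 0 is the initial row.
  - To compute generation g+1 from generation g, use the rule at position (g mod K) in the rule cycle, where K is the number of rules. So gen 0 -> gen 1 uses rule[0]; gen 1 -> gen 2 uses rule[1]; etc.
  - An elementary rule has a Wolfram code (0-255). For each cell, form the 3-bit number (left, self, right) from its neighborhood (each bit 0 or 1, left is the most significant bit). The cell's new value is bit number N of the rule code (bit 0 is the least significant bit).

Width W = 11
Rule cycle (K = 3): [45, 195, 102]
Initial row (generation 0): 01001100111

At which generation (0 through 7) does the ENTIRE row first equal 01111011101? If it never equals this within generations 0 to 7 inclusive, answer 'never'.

Answer: never

Derivation:
Gen 0: 01001100111
Gen 1 (rule 45): 01001000100
Gen 2 (rule 195): 10010011001
Gen 3 (rule 102): 10110101011
Gen 4 (rule 45): 11101111110
Gen 5 (rule 195): 01100111110
Gen 6 (rule 102): 10101000010
Gen 7 (rule 45): 11111011010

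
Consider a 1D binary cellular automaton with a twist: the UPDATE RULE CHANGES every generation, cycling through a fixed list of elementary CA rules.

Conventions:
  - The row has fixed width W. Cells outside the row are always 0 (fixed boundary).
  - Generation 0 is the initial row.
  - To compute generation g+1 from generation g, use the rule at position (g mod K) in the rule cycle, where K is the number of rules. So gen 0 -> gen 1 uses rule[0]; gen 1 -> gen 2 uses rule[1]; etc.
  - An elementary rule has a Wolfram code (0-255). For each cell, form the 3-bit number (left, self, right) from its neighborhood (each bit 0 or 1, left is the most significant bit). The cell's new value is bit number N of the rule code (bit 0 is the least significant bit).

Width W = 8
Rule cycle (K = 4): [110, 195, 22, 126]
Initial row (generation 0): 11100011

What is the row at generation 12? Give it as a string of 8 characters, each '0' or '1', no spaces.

Gen 0: 11100011
Gen 1 (rule 110): 10100111
Gen 2 (rule 195): 00001011
Gen 3 (rule 22): 00011000
Gen 4 (rule 126): 00111100
Gen 5 (rule 110): 01100100
Gen 6 (rule 195): 10101001
Gen 7 (rule 22): 10101111
Gen 8 (rule 126): 11111001
Gen 9 (rule 110): 10001011
Gen 10 (rule 195): 00110001
Gen 11 (rule 22): 01001011
Gen 12 (rule 126): 11111111

Answer: 11111111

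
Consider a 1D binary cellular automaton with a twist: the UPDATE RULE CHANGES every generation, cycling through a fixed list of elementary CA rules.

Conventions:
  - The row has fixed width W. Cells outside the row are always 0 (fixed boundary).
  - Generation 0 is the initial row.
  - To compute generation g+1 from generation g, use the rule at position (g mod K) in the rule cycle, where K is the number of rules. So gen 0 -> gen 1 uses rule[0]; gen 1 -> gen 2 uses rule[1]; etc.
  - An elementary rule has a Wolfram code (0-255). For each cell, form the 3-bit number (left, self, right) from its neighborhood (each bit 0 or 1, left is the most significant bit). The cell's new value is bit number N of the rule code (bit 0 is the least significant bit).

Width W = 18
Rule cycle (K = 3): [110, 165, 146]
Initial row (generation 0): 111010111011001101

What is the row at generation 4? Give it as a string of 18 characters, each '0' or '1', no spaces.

Gen 0: 111010111011001101
Gen 1 (rule 110): 101111101111011111
Gen 2 (rule 165): 110111010110101110
Gen 3 (rule 146): 000010000000000101
Gen 4 (rule 110): 000110000000001111

Answer: 000110000000001111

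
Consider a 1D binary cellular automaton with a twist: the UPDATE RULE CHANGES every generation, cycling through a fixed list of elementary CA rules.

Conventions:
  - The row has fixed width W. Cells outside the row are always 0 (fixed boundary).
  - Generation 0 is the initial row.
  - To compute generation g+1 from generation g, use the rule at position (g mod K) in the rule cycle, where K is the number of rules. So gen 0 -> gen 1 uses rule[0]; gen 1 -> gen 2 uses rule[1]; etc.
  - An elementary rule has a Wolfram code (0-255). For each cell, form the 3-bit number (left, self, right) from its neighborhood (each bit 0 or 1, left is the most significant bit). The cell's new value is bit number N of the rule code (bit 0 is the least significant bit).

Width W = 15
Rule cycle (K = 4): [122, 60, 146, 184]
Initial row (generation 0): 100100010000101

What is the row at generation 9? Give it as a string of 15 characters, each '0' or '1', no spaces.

Gen 0: 100100010000101
Gen 1 (rule 122): 011010101001010
Gen 2 (rule 60): 010111111101111
Gen 3 (rule 146): 100011111000110
Gen 4 (rule 184): 010011110100101
Gen 5 (rule 122): 101110011011010
Gen 6 (rule 60): 111001010110111
Gen 7 (rule 146): 010110000000010
Gen 8 (rule 184): 001101000000001
Gen 9 (rule 122): 011110100000010

Answer: 011110100000010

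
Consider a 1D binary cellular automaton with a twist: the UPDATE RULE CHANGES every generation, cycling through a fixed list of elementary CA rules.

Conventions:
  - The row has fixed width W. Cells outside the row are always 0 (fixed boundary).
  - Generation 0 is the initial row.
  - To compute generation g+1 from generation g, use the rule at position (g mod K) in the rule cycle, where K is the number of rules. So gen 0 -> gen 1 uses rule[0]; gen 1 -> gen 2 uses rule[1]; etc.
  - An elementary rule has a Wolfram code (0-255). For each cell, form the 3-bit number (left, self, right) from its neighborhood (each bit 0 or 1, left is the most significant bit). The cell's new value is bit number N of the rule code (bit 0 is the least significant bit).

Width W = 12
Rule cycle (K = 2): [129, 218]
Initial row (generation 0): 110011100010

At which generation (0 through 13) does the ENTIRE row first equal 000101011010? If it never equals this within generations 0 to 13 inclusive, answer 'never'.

Answer: never

Derivation:
Gen 0: 110011100010
Gen 1 (rule 129): 000001001000
Gen 2 (rule 218): 000010110100
Gen 3 (rule 129): 111000000001
Gen 4 (rule 218): 111100000010
Gen 5 (rule 129): 011001111000
Gen 6 (rule 218): 111111111100
Gen 7 (rule 129): 011111111001
Gen 8 (rule 218): 111111111110
Gen 9 (rule 129): 011111111100
Gen 10 (rule 218): 111111111110
Gen 11 (rule 129): 011111111100
Gen 12 (rule 218): 111111111110
Gen 13 (rule 129): 011111111100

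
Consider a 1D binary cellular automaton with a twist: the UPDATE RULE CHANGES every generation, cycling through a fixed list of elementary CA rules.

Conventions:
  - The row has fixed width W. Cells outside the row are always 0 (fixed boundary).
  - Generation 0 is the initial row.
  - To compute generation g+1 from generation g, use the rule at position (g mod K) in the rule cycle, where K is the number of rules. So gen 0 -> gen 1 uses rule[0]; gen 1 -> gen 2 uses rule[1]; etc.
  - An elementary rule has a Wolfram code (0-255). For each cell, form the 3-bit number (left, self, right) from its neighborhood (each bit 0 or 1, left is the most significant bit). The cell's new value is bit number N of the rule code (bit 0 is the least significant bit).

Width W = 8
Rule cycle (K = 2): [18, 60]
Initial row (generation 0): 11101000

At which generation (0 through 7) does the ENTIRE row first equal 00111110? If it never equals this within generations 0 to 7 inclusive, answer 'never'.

Gen 0: 11101000
Gen 1 (rule 18): 00000100
Gen 2 (rule 60): 00000110
Gen 3 (rule 18): 00001001
Gen 4 (rule 60): 00001101
Gen 5 (rule 18): 00010000
Gen 6 (rule 60): 00011000
Gen 7 (rule 18): 00100100

Answer: never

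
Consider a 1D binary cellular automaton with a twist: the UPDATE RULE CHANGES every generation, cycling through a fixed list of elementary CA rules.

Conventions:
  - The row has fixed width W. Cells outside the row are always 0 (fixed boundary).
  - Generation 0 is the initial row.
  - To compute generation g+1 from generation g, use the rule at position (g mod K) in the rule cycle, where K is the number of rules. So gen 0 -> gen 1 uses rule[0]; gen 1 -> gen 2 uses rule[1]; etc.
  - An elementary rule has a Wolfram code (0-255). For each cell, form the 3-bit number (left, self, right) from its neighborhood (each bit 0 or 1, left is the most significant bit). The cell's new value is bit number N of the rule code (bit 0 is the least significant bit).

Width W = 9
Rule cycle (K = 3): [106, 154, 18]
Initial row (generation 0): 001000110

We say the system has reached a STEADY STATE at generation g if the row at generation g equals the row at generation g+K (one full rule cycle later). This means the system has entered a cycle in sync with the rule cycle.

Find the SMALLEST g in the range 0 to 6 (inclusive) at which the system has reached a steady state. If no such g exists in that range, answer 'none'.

Answer: 3

Derivation:
Gen 0: 001000110
Gen 1 (rule 106): 010001110
Gen 2 (rule 154): 101011101
Gen 3 (rule 18): 000000000
Gen 4 (rule 106): 000000000
Gen 5 (rule 154): 000000000
Gen 6 (rule 18): 000000000
Gen 7 (rule 106): 000000000
Gen 8 (rule 154): 000000000
Gen 9 (rule 18): 000000000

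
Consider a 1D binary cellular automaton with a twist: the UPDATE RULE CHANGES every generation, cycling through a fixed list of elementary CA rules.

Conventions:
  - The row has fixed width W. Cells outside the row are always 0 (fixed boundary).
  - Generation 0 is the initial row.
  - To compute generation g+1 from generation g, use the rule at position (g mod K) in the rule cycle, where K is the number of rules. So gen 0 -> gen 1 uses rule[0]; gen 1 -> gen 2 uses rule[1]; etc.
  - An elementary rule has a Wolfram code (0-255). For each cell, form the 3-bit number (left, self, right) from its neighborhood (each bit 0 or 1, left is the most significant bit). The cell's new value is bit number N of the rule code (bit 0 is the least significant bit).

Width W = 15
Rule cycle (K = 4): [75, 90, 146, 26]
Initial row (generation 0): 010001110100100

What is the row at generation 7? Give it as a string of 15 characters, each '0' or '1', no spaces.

Answer: 000111100000001

Derivation:
Gen 0: 010001110100100
Gen 1 (rule 75): 100111010001001
Gen 2 (rule 90): 011101001010110
Gen 3 (rule 146): 101000110000001
Gen 4 (rule 26): 000101101000010
Gen 5 (rule 75): 111001100011100
Gen 6 (rule 90): 101111110110110
Gen 7 (rule 146): 000111100000001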